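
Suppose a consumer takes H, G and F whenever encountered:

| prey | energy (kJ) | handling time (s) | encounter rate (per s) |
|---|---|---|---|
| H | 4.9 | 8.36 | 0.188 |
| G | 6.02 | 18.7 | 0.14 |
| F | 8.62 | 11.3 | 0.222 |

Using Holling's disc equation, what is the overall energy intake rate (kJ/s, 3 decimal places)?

R = (0.188×4.9 + 0.14×6.02 + 0.222×8.62) / (1 + 0.188×8.36 + 0.14×18.7 + 0.222×11.3) = 3.678/7.698 = 0.4777 kJ/s.

0.478 kJ/s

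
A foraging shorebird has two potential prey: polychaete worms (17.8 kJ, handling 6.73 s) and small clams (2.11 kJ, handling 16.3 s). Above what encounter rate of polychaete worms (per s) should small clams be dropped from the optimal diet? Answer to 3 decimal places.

0.008 per s

The zero-one rule: include small clams iff E₂/h₂ > λE₁/(1+λh₁). Equality gives the switch point.
λE₁h₂ = E₂ + λE₂h₁ ⇒ λ = E₂/(E₁h₂ − E₂h₁) = 2.11/(290.1 − 14.2) = 0.007647 per s.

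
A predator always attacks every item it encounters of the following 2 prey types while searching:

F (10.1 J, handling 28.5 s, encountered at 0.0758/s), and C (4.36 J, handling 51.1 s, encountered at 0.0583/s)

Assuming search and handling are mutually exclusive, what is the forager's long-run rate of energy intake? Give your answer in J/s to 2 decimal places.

R = Σλ_iE_i / (1 + Σλ_ih_i)
Numerator: 0.0758×10.1 + 0.0583×4.36 = 1.02
Denominator: 1 + 0.0758×28.5 + 0.0583×51.1 = 6.139
R = 1.02/6.139 = 0.1661 J/s

0.17 J/s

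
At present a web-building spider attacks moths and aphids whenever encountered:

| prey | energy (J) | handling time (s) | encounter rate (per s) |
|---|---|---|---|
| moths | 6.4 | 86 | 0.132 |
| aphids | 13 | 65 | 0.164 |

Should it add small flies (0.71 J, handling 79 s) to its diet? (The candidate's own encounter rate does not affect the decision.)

On moths and aphids alone, R = ΣλE/(1+Σλh) = 2.977/23.01 = 0.1294 J/s.
small flies: E/h = 0.71/79 = 0.008987 J/s.
0.008987 < 0.1294, so adding small flies would lower the average — exclude it.

No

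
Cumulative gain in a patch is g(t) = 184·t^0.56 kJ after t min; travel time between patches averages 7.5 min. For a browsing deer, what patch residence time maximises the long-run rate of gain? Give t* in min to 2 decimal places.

9.55 min

By the marginal value theorem, leave when the instantaneous gain rate g'(t) equals the habitat-wide average g(t)/(T + t).
g'(t) = 0.56·184·t^-0.44. Setting 0.56·184·t^-0.44 = 184·t^0.56/(7.5+t) gives 0.56(7.5+t) = t, so 0.44·t = 0.56×7.5.
t* = 0.56×7.5/0.44 = 9.545 min.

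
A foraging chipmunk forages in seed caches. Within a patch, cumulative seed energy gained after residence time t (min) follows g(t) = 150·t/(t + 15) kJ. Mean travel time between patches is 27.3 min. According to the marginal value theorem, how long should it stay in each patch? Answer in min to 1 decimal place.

20.2 min

By the marginal value theorem, leave when the instantaneous gain rate g'(t) equals the habitat-wide average g(t)/(T + t).
g'(t) = 150·15/(t + 15)². Setting 150·15/(t+15)² = 150t/[(t+15)(27.3+t)] gives 15(27.3+t) = t(t+15), so t² = 15×27.3 = 409.5.
t* = √409.5 = 20.24 min.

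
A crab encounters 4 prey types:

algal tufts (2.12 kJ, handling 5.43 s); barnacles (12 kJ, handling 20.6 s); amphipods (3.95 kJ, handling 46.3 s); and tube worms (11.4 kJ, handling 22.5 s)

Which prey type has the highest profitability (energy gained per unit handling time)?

Profitability E/h (kJ/s): algal tufts = 2.12/5.43 = 0.39, barnacles = 12/20.6 = 0.583, amphipods = 3.95/46.3 = 0.0853, tube worms = 11.4/22.5 = 0.507.
Ranked: barnacles > tube worms > algal tufts > amphipods.

barnacles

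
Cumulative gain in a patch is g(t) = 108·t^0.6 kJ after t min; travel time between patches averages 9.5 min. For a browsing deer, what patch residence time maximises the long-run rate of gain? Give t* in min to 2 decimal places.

By the marginal value theorem, leave when the instantaneous gain rate g'(t) equals the habitat-wide average g(t)/(T + t).
g'(t) = 0.6·108·t^-0.4. Setting 0.6·108·t^-0.4 = 108·t^0.6/(9.5+t) gives 0.6(9.5+t) = t, so 0.40·t = 0.6×9.5.
t* = 0.6×9.5/0.40 = 14.25 min.

14.25 min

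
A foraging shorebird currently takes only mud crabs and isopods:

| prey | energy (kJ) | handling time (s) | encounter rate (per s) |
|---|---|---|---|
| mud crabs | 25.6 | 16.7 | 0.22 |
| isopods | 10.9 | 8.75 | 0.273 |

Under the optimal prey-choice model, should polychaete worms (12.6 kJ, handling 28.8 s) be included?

Current rate: (0.22×25.6 + 0.273×10.9)/(1 + 0.22×16.7 + 0.273×8.75) = 1.219 kJ/s.
polychaete worms: E/h = 12.6/28.8 = 0.4375 kJ/s.
0.4375 < 1.219, so adding polychaete worms would lower the average — exclude it.

No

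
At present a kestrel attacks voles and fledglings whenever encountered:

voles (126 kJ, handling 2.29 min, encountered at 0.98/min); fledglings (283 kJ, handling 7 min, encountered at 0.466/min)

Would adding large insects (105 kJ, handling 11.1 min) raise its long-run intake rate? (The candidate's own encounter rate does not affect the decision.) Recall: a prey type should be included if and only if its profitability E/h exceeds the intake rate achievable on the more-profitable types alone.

Current rate: (0.98×126 + 0.466×283)/(1 + 0.98×2.29 + 0.466×7) = 39.25 kJ/min.
Profitability of large insects: 105/11.1 = 9.459 kJ/min.
9.459 < 39.25, so adding large insects would lower the average — exclude it.

No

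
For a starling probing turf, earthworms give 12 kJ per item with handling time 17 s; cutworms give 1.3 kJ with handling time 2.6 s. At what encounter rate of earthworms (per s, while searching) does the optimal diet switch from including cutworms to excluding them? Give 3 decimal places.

0.143 per s

Drop cutworms once their profitability E₂/h₂ falls below the rate achievable on earthworms alone: E₂/h₂ = λE₁/(1 + λh₁).
Solve for λ: λE₁h₂ = E₂(1 + λh₁) → λ(E₁h₂ − E₂h₁) = E₂ → λ = E₂/(E₁h₂ − E₂h₁).
λ = 1.3/(12×2.6 − 1.3×17) = 1.3/9.1 = 0.1429 per s.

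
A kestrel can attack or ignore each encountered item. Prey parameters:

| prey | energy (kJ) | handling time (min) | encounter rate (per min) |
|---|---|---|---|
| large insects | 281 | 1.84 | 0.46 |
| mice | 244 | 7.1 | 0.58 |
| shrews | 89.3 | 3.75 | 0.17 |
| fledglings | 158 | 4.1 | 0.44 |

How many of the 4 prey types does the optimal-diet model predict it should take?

1

Profitabilities (E/h, kJ/min): large insects 153, fledglings 38.5, mice 34.4, shrews 23.8. Add prey in this order while the next type's profitability exceeds the intake rate on those already taken.
Rate on top 1: 70.01. fledglings: 38.5 < 70.01 → exclude; stop.
Optimal diet: large insects — 1 of 4 types.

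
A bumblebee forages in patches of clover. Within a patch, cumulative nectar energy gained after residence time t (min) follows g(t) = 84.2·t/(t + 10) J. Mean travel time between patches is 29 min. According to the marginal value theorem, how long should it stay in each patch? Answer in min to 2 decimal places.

17.03 min

Maximise g(t)/(T+t): set derivative to zero → g'(t)(T+t) = g(t).
g'(t) = 84.2·10/(t + 10)². Setting 84.2·10/(t+10)² = 84.2t/[(t+10)(29+t)] gives 10(29+t) = t(t+10), so t² = 10×29 = 290.
t* = √290 = 17.03 min.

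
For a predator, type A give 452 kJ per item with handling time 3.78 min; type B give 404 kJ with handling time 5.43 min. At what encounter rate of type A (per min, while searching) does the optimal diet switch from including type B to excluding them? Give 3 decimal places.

0.436 per min

At the threshold, the rate on type A alone equals the profitability of type B: λ·452/(1 + λ·3.78) = 404/5.43 = 74.4.
Rearranging, λ(452 − 74.4×3.78) = 74.4, so λ = 74.4/170.8 = 0.4357 per min.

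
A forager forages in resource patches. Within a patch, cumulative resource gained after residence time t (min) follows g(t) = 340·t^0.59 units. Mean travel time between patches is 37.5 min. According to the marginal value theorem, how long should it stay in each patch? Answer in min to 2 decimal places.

53.96 min

By the marginal value theorem, leave when the instantaneous gain rate g'(t) equals the habitat-wide average g(t)/(T + t).
g'(t) = 0.59·340·t^-0.41. Setting 0.59·340·t^-0.41 = 340·t^0.59/(37.5+t) gives 0.59(37.5+t) = t, so 0.41·t = 0.59×37.5.
t* = 0.59×37.5/0.41 = 53.96 min.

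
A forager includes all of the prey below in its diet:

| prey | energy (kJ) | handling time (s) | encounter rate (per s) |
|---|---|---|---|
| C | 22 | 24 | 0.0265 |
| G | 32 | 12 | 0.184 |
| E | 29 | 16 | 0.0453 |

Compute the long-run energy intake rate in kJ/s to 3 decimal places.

1.704 kJ/s

Energy encountered per unit search time: 0.0265×22 + 0.184×32 + 0.0453×29 = 7.785 kJ/s.
Handling time per unit search time: 0.0265×24 + 0.184×12 + 0.0453×16 = 3.569.
Rate = 7.785/(1 + 3.569) = 1.704 kJ/s.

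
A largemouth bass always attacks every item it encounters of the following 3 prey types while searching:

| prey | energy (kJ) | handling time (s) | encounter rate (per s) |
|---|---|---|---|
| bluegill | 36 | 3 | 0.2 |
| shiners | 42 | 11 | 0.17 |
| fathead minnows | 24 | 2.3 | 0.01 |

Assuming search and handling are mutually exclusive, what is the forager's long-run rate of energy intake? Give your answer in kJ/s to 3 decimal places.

4.174 kJ/s

Energy encountered per unit search time: 0.2×36 + 0.17×42 + 0.01×24 = 14.58 kJ/s.
Handling time per unit search time: 0.2×3 + 0.17×11 + 0.01×2.3 = 2.493.
Rate = 14.58/(1 + 2.493) = 4.174 kJ/s.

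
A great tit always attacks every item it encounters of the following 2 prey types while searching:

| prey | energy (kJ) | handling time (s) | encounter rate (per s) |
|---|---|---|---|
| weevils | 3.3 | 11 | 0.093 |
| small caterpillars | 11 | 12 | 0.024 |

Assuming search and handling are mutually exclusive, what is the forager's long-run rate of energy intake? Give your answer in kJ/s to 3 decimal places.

0.247 kJ/s

Energy encountered per unit search time: 0.093×3.3 + 0.024×11 = 0.5709 kJ/s.
Handling time per unit search time: 0.093×11 + 0.024×12 = 1.311.
Rate = 0.5709/(1 + 1.311) = 0.247 kJ/s.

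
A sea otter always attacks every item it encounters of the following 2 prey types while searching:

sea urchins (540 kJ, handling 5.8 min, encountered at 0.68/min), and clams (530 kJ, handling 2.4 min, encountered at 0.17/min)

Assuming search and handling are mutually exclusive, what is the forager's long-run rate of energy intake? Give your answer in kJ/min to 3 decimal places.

Energy encountered per unit search time: 0.68×540 + 0.17×530 = 457.3 kJ/min.
Handling time per unit search time: 0.68×5.8 + 0.17×2.4 = 4.352.
Rate = 457.3/(1 + 4.352) = 85.44 kJ/min.

85.445 kJ/min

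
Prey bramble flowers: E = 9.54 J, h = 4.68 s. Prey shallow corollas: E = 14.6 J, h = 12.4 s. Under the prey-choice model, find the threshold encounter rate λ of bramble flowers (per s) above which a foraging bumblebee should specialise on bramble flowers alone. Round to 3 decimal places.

The zero-one rule: include shallow corollas iff E₂/h₂ > λE₁/(1+λh₁). Equality gives the switch point.
λE₁h₂ = E₂ + λE₂h₁ ⇒ λ = E₂/(E₁h₂ − E₂h₁) = 14.6/(118.3 − 68.33) = 0.2922 per s.

0.292 per s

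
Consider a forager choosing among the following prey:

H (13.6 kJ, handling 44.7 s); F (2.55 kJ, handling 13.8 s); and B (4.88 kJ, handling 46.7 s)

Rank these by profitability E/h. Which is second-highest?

Profitability E/h (kJ/s): H = 13.6/44.7 = 0.304, F = 2.55/13.8 = 0.185, B = 4.88/46.7 = 0.104.
Ranked: H > F > B.

F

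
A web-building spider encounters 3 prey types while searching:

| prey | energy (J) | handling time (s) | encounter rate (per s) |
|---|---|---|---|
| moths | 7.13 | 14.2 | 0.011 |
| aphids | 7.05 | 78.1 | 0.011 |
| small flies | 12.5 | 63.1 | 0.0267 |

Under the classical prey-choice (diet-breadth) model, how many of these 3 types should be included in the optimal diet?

2

Rank by E/h (J/s): moths 0.502, small flies 0.198, aphids 0.0903. Include each in turn until the next type's E/h falls below the running intake rate.
Rate on top 1: 0.06783. small flies: 0.198 > 0.06783 → include.
Rate on top 2: 0.1451. aphids: 0.0903 < 0.1451 → exclude; stop.
Optimal diet: moths, small flies — 2 of 3 types.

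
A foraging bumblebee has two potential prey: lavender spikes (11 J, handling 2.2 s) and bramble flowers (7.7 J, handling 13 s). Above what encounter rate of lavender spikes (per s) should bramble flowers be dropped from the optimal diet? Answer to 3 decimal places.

0.061 per s

Drop bramble flowers once their profitability E₂/h₂ falls below the rate achievable on lavender spikes alone: E₂/h₂ = λE₁/(1 + λh₁).
Solve for λ: λE₁h₂ = E₂(1 + λh₁) → λ(E₁h₂ − E₂h₁) = E₂ → λ = E₂/(E₁h₂ − E₂h₁).
λ = 7.7/(11×13 − 7.7×2.2) = 7.7/126.1 = 0.06108 per s.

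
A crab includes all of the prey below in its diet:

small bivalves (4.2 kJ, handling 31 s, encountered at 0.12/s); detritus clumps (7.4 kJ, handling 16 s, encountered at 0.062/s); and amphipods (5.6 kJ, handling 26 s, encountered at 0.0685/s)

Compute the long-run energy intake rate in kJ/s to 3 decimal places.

Energy encountered per unit search time: 0.12×4.2 + 0.062×7.4 + 0.0685×5.6 = 1.346 kJ/s.
Handling time per unit search time: 0.12×31 + 0.062×16 + 0.0685×26 = 6.493.
Rate = 1.346/(1 + 6.493) = 0.1797 kJ/s.

0.180 kJ/s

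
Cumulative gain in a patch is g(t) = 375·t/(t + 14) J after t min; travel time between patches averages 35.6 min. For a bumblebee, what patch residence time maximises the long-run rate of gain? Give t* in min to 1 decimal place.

By the marginal value theorem, leave when the instantaneous gain rate g'(t) equals the habitat-wide average g(t)/(T + t).
g'(t) = 375·14/(t + 14)². Setting 375·14/(t+14)² = 375t/[(t+14)(35.6+t)] gives 14(35.6+t) = t(t+14), so t² = 14×35.6 = 498.4.
t* = √498.4 = 22.32 min.

22.3 min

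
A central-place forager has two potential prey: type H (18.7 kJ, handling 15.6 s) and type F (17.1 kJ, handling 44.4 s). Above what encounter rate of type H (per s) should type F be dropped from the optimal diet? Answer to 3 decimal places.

0.030 per s

At the threshold, the rate on type H alone equals the profitability of type F: λ·18.7/(1 + λ·15.6) = 17.1/44.4 = 0.3851.
Rearranging, λ(18.7 − 0.3851×15.6) = 0.3851, so λ = 0.3851/12.69 = 0.03034 per s.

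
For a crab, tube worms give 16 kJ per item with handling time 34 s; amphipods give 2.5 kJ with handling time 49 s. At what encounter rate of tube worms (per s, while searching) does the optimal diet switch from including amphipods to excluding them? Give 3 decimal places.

At the threshold, the rate on tube worms alone equals the profitability of amphipods: λ·16/(1 + λ·34) = 2.5/49 = 0.05102.
Rearranging, λ(16 − 0.05102×34) = 0.05102, so λ = 0.05102/14.27 = 0.003577 per s.

0.004 per s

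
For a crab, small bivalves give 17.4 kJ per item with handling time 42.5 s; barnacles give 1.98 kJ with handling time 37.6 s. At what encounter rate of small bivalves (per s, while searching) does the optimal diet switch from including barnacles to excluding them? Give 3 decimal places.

0.003 per s

At the threshold, the rate on small bivalves alone equals the profitability of barnacles: λ·17.4/(1 + λ·42.5) = 1.98/37.6 = 0.05266.
Rearranging, λ(17.4 − 0.05266×42.5) = 0.05266, so λ = 0.05266/15.16 = 0.003473 per s.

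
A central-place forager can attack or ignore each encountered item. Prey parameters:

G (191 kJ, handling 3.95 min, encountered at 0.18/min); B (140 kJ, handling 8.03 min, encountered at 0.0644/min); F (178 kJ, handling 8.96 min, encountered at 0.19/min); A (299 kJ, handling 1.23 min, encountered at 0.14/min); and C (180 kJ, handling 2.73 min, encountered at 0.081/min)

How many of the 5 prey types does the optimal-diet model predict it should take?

3

Profitabilities (E/h, kJ/min): A 243, C 65.9, G 48.4, F 19.9, B 17.4. Add prey in this order while the next type's profitability exceeds the intake rate on those already taken.
Rate on top 1: 35.71. C: 65.9 > 35.71 → include.
Rate on top 2: 40.51. G: 48.4 > 40.51 → include.
Rate on top 3: 43.16. F: 19.9 < 43.16 → exclude; stop.
Optimal diet: A, C, G — 3 of 5 types.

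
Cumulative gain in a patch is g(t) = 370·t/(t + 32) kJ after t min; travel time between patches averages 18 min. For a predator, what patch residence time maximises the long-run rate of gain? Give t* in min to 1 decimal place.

Maximise g(t)/(T+t): set derivative to zero → g'(t)(T+t) = g(t).
g'(t) = 370·32/(t + 32)². Setting 370·32/(t+32)² = 370t/[(t+32)(18+t)] gives 32(18+t) = t(t+32), so t² = 32×18 = 576.
t* = √576 = 24 min.

24.0 min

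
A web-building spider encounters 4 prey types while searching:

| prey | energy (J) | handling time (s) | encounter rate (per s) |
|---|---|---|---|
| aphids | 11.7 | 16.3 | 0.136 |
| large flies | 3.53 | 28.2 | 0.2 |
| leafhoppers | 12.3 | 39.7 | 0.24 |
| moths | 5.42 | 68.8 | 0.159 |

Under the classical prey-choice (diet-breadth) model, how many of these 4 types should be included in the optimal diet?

Rank by E/h (J/s): aphids 0.718, leafhoppers 0.31, large flies 0.125, moths 0.0788. Include each in turn until the next type's E/h falls below the running intake rate.
Rate on top 1: 0.4947. leafhoppers: 0.31 < 0.4947 → exclude; stop.
Optimal diet: aphids — 1 of 4 types.

1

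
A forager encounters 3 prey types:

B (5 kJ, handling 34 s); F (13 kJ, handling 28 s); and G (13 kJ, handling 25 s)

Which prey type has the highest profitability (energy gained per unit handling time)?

G

In descending order of E/h:
G: 13/25 = 0.52 kJ/s
F: 13/28 = 0.464 kJ/s
B: 5/34 = 0.147 kJ/s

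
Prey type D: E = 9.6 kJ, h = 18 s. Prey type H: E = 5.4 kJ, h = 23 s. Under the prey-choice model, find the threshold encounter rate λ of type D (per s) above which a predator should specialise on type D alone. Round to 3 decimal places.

Drop type H once their profitability E₂/h₂ falls below the rate achievable on type D alone: E₂/h₂ = λE₁/(1 + λh₁).
Solve for λ: λE₁h₂ = E₂(1 + λh₁) → λ(E₁h₂ − E₂h₁) = E₂ → λ = E₂/(E₁h₂ − E₂h₁).
λ = 5.4/(9.6×23 − 5.4×18) = 5.4/123.6 = 0.04369 per s.

0.044 per s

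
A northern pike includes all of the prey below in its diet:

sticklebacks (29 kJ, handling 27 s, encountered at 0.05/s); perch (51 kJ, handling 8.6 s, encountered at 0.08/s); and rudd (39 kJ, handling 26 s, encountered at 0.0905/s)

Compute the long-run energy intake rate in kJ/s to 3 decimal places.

R = Σλ_iE_i / (1 + Σλ_ih_i)
Numerator: 0.05×29 + 0.08×51 + 0.0905×39 = 9.059
Denominator: 1 + 0.05×27 + 0.08×8.6 + 0.0905×26 = 5.391
R = 9.059/5.391 = 1.68 kJ/s

1.680 kJ/s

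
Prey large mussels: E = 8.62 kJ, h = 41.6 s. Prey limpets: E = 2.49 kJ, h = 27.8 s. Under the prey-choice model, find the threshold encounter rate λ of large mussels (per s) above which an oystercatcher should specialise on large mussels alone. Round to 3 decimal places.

At the threshold, the rate on large mussels alone equals the profitability of limpets: λ·8.62/(1 + λ·41.6) = 2.49/27.8 = 0.08957.
Rearranging, λ(8.62 − 0.08957×41.6) = 0.08957, so λ = 0.08957/4.894 = 0.0183 per s.

0.018 per s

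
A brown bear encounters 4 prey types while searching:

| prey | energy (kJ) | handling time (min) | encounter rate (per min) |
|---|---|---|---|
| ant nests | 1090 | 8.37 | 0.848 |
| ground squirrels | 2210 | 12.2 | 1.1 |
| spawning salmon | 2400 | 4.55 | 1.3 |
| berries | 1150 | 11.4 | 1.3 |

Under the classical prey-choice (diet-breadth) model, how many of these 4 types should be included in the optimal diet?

1

Profitabilities (E/h, kJ/min): spawning salmon 527, ground squirrels 181, ant nests 130, berries 101. Add prey in this order while the next type's profitability exceeds the intake rate on those already taken.
Rate on top 1: 451.2. ground squirrels: 181 < 451.2 → exclude; stop.
Optimal diet: spawning salmon — 1 of 4 types.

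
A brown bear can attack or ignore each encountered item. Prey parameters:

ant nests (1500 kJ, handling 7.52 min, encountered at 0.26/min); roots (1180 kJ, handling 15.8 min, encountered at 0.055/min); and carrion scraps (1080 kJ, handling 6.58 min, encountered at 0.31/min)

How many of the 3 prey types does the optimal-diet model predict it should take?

2

E/h in descending order: ant nests 199, carrion scraps 164, roots 74.7 kJ/min. The optimal diet is the largest prefix of this list for which every included type satisfies E_i/h_i > R on the types above it.
Rate on top 1: 132. carrion scraps: 164 > 132 → include.
Rate on top 2: 145.1. roots: 74.7 < 145.1 → exclude; stop.
Optimal diet: ant nests, carrion scraps — 2 of 3 types.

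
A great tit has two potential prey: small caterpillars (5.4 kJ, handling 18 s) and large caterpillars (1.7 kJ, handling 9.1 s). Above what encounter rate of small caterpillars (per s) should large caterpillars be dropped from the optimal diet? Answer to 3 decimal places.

0.092 per s

At the threshold, the rate on small caterpillars alone equals the profitability of large caterpillars: λ·5.4/(1 + λ·18) = 1.7/9.1 = 0.1868.
Rearranging, λ(5.4 − 0.1868×18) = 0.1868, so λ = 0.1868/2.037 = 0.09169 per s.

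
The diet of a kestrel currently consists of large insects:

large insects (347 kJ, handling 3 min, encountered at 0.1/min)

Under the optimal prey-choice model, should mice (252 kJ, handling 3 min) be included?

On large insects alone, R = ΣλE/(1+Σλh) = 34.7/1.3 = 26.69 kJ/min.
Profitability of mice: 252/3 = 84 kJ/min.
Since 84 > R, including mice increases the long-run rate.

Yes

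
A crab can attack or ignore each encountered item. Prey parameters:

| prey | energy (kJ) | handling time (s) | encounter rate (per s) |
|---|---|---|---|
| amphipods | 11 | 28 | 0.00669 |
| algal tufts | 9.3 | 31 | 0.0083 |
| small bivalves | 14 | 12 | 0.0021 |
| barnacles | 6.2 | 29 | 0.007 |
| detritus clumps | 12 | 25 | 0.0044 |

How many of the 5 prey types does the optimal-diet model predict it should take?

5

Rank by E/h (kJ/s): small bivalves 1.17, detritus clumps 0.48, amphipods 0.393, algal tufts 0.3, barnacles 0.214. Include each in turn until the next type's E/h falls below the running intake rate.
Rate on top 1: 0.02868. detritus clumps: 0.48 > 0.02868 → include.
Rate on top 2: 0.07241. amphipods: 0.393 > 0.07241 → include.
Rate on top 3: 0.1178. algal tufts: 0.3 > 0.1178 → include.
Rate on top 4: 0.1475. barnacles: 0.214 > 0.1475 → include.
Optimal diet: small bivalves, detritus clumps, amphipods, algal tufts, barnacles — 5 of 5 types.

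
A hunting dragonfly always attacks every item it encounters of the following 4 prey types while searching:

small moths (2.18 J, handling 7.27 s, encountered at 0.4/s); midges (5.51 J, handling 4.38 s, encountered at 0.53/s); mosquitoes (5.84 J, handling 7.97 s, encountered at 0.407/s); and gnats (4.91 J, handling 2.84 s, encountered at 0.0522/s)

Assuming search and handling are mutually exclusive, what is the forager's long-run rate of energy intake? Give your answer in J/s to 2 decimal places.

0.67 J/s

R = (0.4×2.18 + 0.53×5.51 + 0.407×5.84 + 0.0522×4.91) / (1 + 0.4×7.27 + 0.53×4.38 + 0.407×7.97 + 0.0522×2.84) = 6.425/9.621 = 0.6678 J/s.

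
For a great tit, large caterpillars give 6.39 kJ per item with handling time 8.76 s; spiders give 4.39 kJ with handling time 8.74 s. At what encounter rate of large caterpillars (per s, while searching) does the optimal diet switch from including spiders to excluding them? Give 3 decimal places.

0.252 per s

At the threshold, the rate on large caterpillars alone equals the profitability of spiders: λ·6.39/(1 + λ·8.76) = 4.39/8.74 = 0.5023.
Rearranging, λ(6.39 − 0.5023×8.76) = 0.5023, so λ = 0.5023/1.99 = 0.2524 per s.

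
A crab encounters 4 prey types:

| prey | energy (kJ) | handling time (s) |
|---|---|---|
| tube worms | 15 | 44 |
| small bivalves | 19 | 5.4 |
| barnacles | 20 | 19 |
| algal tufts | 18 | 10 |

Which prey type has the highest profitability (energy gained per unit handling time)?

small bivalves

In descending order of E/h:
small bivalves: 19/5.4 = 3.52 kJ/s
algal tufts: 18/10 = 1.8 kJ/s
barnacles: 20/19 = 1.05 kJ/s
tube worms: 15/44 = 0.341 kJ/s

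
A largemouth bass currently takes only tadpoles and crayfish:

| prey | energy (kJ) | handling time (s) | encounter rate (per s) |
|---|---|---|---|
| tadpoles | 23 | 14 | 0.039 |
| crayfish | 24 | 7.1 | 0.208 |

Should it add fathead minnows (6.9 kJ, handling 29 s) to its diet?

On tadpoles and crayfish alone, R = ΣλE/(1+Σλh) = 5.889/3.023 = 1.948 kJ/s.
Profitability of fathead minnows: 6.9/29 = 0.2379 kJ/s.
0.2379 < 1.948, so adding fathead minnows would lower the average — exclude it.

No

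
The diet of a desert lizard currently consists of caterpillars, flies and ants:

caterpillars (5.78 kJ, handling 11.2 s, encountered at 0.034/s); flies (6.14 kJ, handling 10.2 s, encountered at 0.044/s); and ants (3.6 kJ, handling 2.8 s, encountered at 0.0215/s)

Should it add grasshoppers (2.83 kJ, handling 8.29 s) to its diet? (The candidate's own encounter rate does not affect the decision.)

On caterpillars, flies and ants alone, R = ΣλE/(1+Σλh) = 0.5441/1.89 = 0.2879 kJ/s.
grasshoppers: E/h = 2.83/8.29 = 0.3414 kJ/s.
0.3414 > 0.2879, so adding grasshoppers raises the average — include it.

Yes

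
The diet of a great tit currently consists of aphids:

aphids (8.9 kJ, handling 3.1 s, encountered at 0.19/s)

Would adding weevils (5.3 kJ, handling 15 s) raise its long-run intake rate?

Current rate: (0.19×8.9)/(1 + 0.19×3.1) = 1.064 kJ/s.
weevils: E/h = 5.3/15 = 0.3533 kJ/s.
Since 0.3533 < R, time spent handling weevils is better spent searching.

No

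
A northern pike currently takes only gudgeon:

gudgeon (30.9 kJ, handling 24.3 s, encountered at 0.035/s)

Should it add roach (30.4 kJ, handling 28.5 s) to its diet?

Yes

Current rate: (0.035×30.9)/(1 + 0.035×24.3) = 0.5844 kJ/s.
Profitability of roach: 30.4/28.5 = 1.067 kJ/s.
Since 1.067 > R, including roach increases the long-run rate.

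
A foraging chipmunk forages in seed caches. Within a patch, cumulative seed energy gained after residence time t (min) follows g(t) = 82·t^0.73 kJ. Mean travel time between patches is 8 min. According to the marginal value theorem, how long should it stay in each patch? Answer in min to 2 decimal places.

By the marginal value theorem, leave when the instantaneous gain rate g'(t) equals the habitat-wide average g(t)/(T + t).
g'(t) = 0.73·82·t^-0.27. Setting 0.73·82·t^-0.27 = 82·t^0.73/(8+t) gives 0.73(8+t) = t, so 0.27·t = 0.73×8.
t* = 0.73×8/0.27 = 21.63 min.

21.63 min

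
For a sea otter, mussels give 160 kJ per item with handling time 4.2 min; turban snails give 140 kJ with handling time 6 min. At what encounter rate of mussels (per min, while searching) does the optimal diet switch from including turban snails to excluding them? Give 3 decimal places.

0.376 per min

The zero-one rule: include turban snails iff E₂/h₂ > λE₁/(1+λh₁). Equality gives the switch point.
λE₁h₂ = E₂ + λE₂h₁ ⇒ λ = E₂/(E₁h₂ − E₂h₁) = 140/(960 − 588) = 0.3763 per min.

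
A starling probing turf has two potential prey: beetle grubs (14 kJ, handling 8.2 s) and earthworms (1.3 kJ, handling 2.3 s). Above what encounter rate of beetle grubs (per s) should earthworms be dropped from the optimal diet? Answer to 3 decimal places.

0.060 per s

The zero-one rule: include earthworms iff E₂/h₂ > λE₁/(1+λh₁). Equality gives the switch point.
λE₁h₂ = E₂ + λE₂h₁ ⇒ λ = E₂/(E₁h₂ − E₂h₁) = 1.3/(32.2 − 10.66) = 0.06035 per s.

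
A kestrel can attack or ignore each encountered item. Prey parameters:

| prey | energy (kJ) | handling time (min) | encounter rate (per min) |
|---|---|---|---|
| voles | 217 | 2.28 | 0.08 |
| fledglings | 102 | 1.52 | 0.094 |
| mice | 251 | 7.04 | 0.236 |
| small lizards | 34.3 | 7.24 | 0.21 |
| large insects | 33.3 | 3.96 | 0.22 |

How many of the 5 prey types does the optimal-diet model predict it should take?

3

E/h in descending order: voles 95.2, fledglings 67.1, mice 35.7, large insects 8.41, small lizards 4.74 kJ/min. The optimal diet is the largest prefix of this list for which every included type satisfies E_i/h_i > R on the types above it.
Rate on top 1: 14.68. fledglings: 67.1 > 14.68 → include.
Rate on top 2: 20.33. mice: 35.7 > 20.33 → include.
Rate on top 3: 28.86. large insects: 8.41 < 28.86 → exclude; stop.
Optimal diet: voles, fledglings, mice — 3 of 5 types.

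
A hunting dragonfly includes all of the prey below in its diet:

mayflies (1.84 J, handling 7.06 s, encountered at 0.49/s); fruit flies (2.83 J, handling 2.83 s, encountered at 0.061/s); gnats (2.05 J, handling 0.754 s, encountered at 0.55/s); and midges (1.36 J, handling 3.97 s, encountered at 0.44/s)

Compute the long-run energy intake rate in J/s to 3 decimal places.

R = Σλ_iE_i / (1 + Σλ_ih_i)
Numerator: 0.49×1.84 + 0.061×2.83 + 0.55×2.05 + 0.44×1.36 = 2.8
Denominator: 1 + 0.49×7.06 + 0.061×2.83 + 0.55×0.754 + 0.44×3.97 = 6.794
R = 2.8/6.794 = 0.4122 J/s

0.412 J/s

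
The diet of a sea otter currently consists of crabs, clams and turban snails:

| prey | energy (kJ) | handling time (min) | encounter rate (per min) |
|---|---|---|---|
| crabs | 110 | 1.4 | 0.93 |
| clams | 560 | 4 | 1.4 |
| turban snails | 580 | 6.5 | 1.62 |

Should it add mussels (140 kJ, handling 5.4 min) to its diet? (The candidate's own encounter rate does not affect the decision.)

No

Intake rate on the current diet: R = (0.93×110 + 1.4×560 + 1.62×580) / (1 + 0.93×1.4 + 1.4×4 + 1.62×6.5) = 1826/18.43 = 99.06 kJ/min.
Profitability of mussels: 140/5.4 = 25.93 kJ/min.
25.93 < 99.06, so adding mussels would lower the average — exclude it.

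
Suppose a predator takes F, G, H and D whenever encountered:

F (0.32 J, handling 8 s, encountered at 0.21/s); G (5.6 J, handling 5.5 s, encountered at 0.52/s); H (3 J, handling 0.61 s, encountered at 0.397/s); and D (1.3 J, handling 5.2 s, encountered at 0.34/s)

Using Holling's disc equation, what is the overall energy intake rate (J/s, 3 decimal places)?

0.611 J/s

Energy encountered per unit search time: 0.21×0.32 + 0.52×5.6 + 0.397×3 + 0.34×1.3 = 4.612 J/s.
Handling time per unit search time: 0.21×8 + 0.52×5.5 + 0.397×0.61 + 0.34×5.2 = 6.55.
Rate = 4.612/(1 + 6.55) = 0.6109 J/s.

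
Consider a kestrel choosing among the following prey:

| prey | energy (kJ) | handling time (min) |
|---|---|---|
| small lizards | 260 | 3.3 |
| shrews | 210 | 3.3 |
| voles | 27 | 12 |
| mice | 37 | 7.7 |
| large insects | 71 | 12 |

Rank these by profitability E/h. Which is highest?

small lizards

Profitability E/h (kJ/min): small lizards = 260/3.3 = 78.8, shrews = 210/3.3 = 63.6, voles = 27/12 = 2.25, mice = 37/7.7 = 4.81, large insects = 71/12 = 5.92.
Ranked: small lizards > shrews > large insects > mice > voles.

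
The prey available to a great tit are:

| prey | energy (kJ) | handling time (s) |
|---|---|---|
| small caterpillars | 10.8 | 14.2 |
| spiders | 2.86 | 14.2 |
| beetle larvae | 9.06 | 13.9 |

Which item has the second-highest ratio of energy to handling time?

In descending order of E/h:
small caterpillars: 10.8/14.2 = 0.761 kJ/s
beetle larvae: 9.06/13.9 = 0.652 kJ/s
spiders: 2.86/14.2 = 0.201 kJ/s

beetle larvae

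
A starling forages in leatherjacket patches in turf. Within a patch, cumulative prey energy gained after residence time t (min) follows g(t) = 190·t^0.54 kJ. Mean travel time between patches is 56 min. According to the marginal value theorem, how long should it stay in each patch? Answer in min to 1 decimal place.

By the marginal value theorem, leave when the instantaneous gain rate g'(t) equals the habitat-wide average g(t)/(T + t).
g'(t) = 0.54·190·t^-0.46. Setting 0.54·190·t^-0.46 = 190·t^0.54/(56+t) gives 0.54(56+t) = t, so 0.46·t = 0.54×56.
t* = 0.54×56/0.46 = 65.74 min.

65.7 min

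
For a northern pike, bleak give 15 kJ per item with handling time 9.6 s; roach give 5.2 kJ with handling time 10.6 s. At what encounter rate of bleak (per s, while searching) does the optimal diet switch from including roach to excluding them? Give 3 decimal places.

0.048 per s

At the threshold, the rate on bleak alone equals the profitability of roach: λ·15/(1 + λ·9.6) = 5.2/10.6 = 0.4906.
Rearranging, λ(15 − 0.4906×9.6) = 0.4906, so λ = 0.4906/10.29 = 0.04767 per s.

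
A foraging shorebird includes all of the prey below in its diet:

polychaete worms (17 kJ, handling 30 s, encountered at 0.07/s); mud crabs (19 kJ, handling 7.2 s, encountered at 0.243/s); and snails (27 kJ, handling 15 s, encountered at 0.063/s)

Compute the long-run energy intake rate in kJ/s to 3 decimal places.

1.296 kJ/s

Energy encountered per unit search time: 0.07×17 + 0.243×19 + 0.063×27 = 7.508 kJ/s.
Handling time per unit search time: 0.07×30 + 0.243×7.2 + 0.063×15 = 4.795.
Rate = 7.508/(1 + 4.795) = 1.296 kJ/s.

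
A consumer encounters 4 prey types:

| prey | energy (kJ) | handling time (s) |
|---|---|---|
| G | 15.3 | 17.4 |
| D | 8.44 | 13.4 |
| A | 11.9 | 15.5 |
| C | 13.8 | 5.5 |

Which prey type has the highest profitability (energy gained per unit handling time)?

In descending order of E/h:
C: 13.8/5.5 = 2.51 kJ/s
G: 15.3/17.4 = 0.879 kJ/s
A: 11.9/15.5 = 0.768 kJ/s
D: 8.44/13.4 = 0.63 kJ/s

C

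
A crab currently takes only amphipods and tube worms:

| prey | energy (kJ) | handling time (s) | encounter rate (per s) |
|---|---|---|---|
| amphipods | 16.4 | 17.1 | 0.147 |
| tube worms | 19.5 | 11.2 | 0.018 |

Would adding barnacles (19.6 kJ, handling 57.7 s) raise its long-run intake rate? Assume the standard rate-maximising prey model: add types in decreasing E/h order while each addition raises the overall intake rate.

No

Current rate: (0.147×16.4 + 0.018×19.5)/(1 + 0.147×17.1 + 0.018×11.2) = 0.7434 kJ/s.
Profitability of barnacles: 19.6/57.7 = 0.3397 kJ/s.
0.3397 < 0.7434, so adding barnacles would lower the average — exclude it.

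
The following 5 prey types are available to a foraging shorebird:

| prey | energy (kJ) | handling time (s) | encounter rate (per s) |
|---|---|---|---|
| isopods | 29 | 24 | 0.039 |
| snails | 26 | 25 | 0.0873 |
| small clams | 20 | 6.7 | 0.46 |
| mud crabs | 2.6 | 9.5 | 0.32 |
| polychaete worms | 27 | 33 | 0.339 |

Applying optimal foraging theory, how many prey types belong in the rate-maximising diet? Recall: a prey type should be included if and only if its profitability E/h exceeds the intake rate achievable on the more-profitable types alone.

Rank by E/h (kJ/s): small clams 2.99, isopods 1.21, snails 1.04, polychaete worms 0.818, mud crabs 0.274. Include each in turn until the next type's E/h falls below the running intake rate.
Rate on top 1: 2.254. isopods: 1.21 < 2.254 → exclude; stop.
Optimal diet: small clams — 1 of 5 types.

1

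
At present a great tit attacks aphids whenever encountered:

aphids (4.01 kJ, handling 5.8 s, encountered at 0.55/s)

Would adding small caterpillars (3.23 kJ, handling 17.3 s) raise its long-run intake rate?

On aphids alone, R = ΣλE/(1+Σλh) = 2.206/4.19 = 0.5264 kJ/s.
Profitability of small caterpillars: 3.23/17.3 = 0.1867 kJ/s.
Since 0.1867 < R, time spent handling small caterpillars is better spent searching.

No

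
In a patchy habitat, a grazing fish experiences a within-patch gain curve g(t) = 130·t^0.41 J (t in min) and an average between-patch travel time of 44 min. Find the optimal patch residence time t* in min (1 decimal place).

30.6 min

Maximise g(t)/(T+t): set derivative to zero → g'(t)(T+t) = g(t).
g'(t) = 0.41·130·t^-0.59. Setting 0.41·130·t^-0.59 = 130·t^0.41/(44+t) gives 0.41(44+t) = t, so 0.59·t = 0.41×44.
t* = 0.41×44/0.59 = 30.58 min.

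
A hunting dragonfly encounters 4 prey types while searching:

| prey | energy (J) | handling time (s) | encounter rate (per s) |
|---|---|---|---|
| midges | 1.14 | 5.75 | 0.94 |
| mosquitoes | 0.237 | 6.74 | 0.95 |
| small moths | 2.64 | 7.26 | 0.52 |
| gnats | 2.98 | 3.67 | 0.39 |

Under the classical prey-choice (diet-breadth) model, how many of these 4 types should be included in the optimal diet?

Profitabilities (E/h, J/s): gnats 0.812, small moths 0.364, midges 0.198, mosquitoes 0.0352. Add prey in this order while the next type's profitability exceeds the intake rate on those already taken.
Rate on top 1: 0.478. small moths: 0.364 < 0.478 → exclude; stop.
Optimal diet: gnats — 1 of 4 types.

1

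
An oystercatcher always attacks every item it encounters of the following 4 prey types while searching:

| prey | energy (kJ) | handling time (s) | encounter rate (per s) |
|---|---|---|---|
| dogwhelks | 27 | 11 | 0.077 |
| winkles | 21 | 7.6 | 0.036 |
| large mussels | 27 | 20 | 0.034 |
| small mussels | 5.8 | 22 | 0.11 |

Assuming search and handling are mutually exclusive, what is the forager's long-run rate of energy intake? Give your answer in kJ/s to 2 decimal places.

Energy encountered per unit search time: 0.077×27 + 0.036×21 + 0.034×27 + 0.11×5.8 = 4.391 kJ/s.
Handling time per unit search time: 0.077×11 + 0.036×7.6 + 0.034×20 + 0.11×22 = 4.221.
Rate = 4.391/(1 + 4.221) = 0.8411 kJ/s.

0.84 kJ/s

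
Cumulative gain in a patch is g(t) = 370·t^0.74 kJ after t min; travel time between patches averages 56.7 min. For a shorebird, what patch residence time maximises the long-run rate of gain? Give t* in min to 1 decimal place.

161.4 min

Optimal t* satisfies g'(t*) = g(t*)/(T + t*).
g'(t) = 0.74·370·t^-0.26. Setting 0.74·370·t^-0.26 = 370·t^0.74/(56.7+t) gives 0.74(56.7+t) = t, so 0.26·t = 0.74×56.7.
t* = 0.74×56.7/0.26 = 161.4 min.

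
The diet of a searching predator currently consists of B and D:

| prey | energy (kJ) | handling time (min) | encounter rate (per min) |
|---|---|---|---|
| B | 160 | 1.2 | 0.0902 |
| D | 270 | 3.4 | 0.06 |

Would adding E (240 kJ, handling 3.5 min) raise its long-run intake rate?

On B and D alone, R = ΣλE/(1+Σλh) = 30.63/1.312 = 23.34 kJ/min.
Profitability of E: 240/3.5 = 68.57 kJ/min.
Since 68.57 > R, including E increases the long-run rate.

Yes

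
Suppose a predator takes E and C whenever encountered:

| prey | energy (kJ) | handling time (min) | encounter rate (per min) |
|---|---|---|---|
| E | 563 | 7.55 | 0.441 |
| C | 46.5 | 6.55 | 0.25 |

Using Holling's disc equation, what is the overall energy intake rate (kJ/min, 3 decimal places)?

R = Σλ_iE_i / (1 + Σλ_ih_i)
Numerator: 0.441×563 + 0.25×46.5 = 259.9
Denominator: 1 + 0.441×7.55 + 0.25×6.55 = 5.967
R = 259.9/5.967 = 43.56 kJ/min

43.557 kJ/min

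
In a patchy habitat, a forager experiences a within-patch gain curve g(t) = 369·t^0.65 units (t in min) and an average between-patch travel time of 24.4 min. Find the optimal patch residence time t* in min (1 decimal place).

45.3 min

Optimal t* satisfies g'(t*) = g(t*)/(T + t*).
g'(t) = 0.65·369·t^-0.35. Setting 0.65·369·t^-0.35 = 369·t^0.65/(24.4+t) gives 0.65(24.4+t) = t, so 0.35·t = 0.65×24.4.
t* = 0.65×24.4/0.35 = 45.31 min.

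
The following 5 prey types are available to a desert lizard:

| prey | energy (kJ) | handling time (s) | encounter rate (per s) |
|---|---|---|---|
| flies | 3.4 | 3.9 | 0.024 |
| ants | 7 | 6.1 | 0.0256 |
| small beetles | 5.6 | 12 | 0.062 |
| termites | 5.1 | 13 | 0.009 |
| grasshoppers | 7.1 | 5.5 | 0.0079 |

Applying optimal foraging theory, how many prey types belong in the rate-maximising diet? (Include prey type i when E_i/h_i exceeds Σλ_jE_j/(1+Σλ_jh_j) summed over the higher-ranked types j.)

E/h in descending order: grasshoppers 1.29, ants 1.15, flies 0.872, small beetles 0.467, termites 0.392 kJ/s. The optimal diet is the largest prefix of this list for which every included type satisfies E_i/h_i > R on the types above it.
Rate on top 1: 0.05375. ants: 1.15 > 0.05375 → include.
Rate on top 2: 0.1961. flies: 0.872 > 0.1961 → include.
Rate on top 3: 0.245. small beetles: 0.467 > 0.245 → include.
Rate on top 4: 0.326. termites: 0.392 > 0.326 → include.
Optimal diet: grasshoppers, ants, flies, small beetles, termites — 5 of 5 types.

5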